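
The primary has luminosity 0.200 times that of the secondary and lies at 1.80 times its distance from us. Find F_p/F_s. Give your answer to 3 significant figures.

F = L/(4πd²), so F_p/F_s = (L_p/L_s) / (d_p/d_s)²
= 0.200 / (1.80)² = 0.200 / 3.240 = 0.06173.

0.0617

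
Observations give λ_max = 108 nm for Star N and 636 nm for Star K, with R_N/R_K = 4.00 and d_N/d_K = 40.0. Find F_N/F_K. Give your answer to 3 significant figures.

12.0

Wien's law: T_N/T_K = λ_K/λ_N = 636/108 = 5.889.
L_N/L_K = (R_N/R_K)²(T_N/T_K)⁴ = (4.00)²(5.889)⁴ = 1.924×10^4.
F_N/F_K = (L_N/L_K)/(d_N/d_K)² = 1.924×10^4/(40.0)² = 12.03.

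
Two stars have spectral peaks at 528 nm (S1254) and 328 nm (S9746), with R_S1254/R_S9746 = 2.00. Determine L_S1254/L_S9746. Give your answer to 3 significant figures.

0.596

Wien's law gives T ∝ 1/λ_max, so T_S1254/T_S9746 = λ_S9746/λ_S1254 = 328/528 = 0.6212.
Then L ∝ R²T⁴ gives L_S1254/L_S9746 = (2.00)² × (0.6212)⁴ = 4.000 × 0.1489 = 0.5957.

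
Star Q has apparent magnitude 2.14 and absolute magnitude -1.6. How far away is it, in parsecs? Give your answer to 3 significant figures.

56.0 pc

m − M = 5 log₁₀(d/10 pc)
2.14 − (-1.6) = 3.74 = 5 log₁₀(d/10)
d = 10 × 10^(3.74/5) = 10 × 10^0.748 = 55.98 pc.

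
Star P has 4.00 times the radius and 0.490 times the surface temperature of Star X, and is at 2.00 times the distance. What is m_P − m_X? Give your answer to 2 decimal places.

L_P/L_X = (4.00)²(0.490)⁴ = 0.9224.
F_P/F_X = (L_P/L_X)/(d_P/d_X)² = 0.9224/4.000 = 0.2306.
m_P − m_X = −2.5 log₁₀(0.2306) = 1.59.

1.59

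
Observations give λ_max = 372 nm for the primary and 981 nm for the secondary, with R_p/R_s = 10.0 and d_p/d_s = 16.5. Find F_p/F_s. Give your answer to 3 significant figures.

Wien's law: T_p/T_s = λ_s/λ_p = 981/372 = 2.637.
L_p/L_s = (R_p/R_s)²(T_p/T_s)⁴ = (10.0)²(2.637)⁴ = 4836.
F_p/F_s = (L_p/L_s)/(d_p/d_s)² = 4836/(16.5)² = 17.76.

17.8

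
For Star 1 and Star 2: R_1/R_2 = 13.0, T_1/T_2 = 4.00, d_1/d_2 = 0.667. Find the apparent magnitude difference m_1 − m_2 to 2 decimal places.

L_1/L_2 = (13.0)²(4.00)⁴ = 4.326×10^4.
F_1/F_2 = (L_1/L_2)/(d_1/d_2)² = 4.326×10^4/0.4449 = 9.725×10^4.
m_1 − m_2 = −2.5 log₁₀(9.725×10^4) = -12.47.

-12.47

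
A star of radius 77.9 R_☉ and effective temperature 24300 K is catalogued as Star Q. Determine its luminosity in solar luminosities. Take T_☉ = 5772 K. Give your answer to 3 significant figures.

L/L_☉ = (R/R_☉)² (T/T_☉)⁴ = (77.9)² × (24300/5772)⁴
       = 6068 × (4.210)⁴ = 6068 × 314.1 = 1.906×10^6.

1.91×10^6 solar luminosities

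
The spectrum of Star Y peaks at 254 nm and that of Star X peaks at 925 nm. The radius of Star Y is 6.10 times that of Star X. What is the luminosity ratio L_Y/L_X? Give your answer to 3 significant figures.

Wien's law gives T ∝ 1/λ_max, so T_Y/T_X = λ_X/λ_Y = 925/254 = 3.642.
Then L ∝ R²T⁴ gives L_Y/L_X = (6.10)² × (3.642)⁴ = 37.21 × 175.9 = 6545.

6.54×10^3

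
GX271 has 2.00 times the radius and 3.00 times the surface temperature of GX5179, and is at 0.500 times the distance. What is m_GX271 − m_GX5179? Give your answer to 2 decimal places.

-7.78

L_GX271/L_GX5179 = (2.00)²(3.00)⁴ = 324.0.
F_GX271/F_GX5179 = (L_GX271/L_GX5179)/(d_GX271/d_GX5179)² = 324.0/0.2500 = 1296.
m_GX271 − m_GX5179 = −2.5 log₁₀(1296) = -7.78.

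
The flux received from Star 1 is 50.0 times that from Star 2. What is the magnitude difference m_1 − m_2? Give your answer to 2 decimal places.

-4.25

m_1 − m_2 = −2.5 log₁₀(F_1/F_2) = −2.5 log₁₀(50.0) = −2.5 × (1.699) = -4.247.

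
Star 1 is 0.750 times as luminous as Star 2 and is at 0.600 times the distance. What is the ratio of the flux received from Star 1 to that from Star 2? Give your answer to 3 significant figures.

F = L/(4πd²), so F_1/F_2 = (L_1/L_2) / (d_1/d_2)²
= 0.750 / (0.600)² = 0.750 / 0.3600 = 2.083.

2.08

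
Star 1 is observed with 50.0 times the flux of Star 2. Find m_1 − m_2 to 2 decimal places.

m_1 − m_2 = −2.5 log₁₀(F_1/F_2) = −2.5 log₁₀(50.0) = −2.5 × (1.699) = -4.247.

-4.25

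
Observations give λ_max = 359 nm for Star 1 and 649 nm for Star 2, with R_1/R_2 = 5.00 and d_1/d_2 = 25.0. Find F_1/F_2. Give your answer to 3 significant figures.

Wien's law: T_1/T_2 = λ_2/λ_1 = 649/359 = 1.808.
L_1/L_2 = (R_1/R_2)²(T_1/T_2)⁴ = (5.00)²(1.808)⁴ = 267.0.
F_1/F_2 = (L_1/L_2)/(d_1/d_2)² = 267.0/(25.0)² = 0.4272.

0.427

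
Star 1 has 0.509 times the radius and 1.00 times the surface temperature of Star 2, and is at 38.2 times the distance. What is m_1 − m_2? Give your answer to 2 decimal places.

9.38

L_1/L_2 = (0.509)²(1.00)⁴ = 0.2591.
F_1/F_2 = (L_1/L_2)/(d_1/d_2)² = 0.2591/1459 = 1.775×10^-4.
m_1 − m_2 = −2.5 log₁₀(1.775×10^-4) = 9.38.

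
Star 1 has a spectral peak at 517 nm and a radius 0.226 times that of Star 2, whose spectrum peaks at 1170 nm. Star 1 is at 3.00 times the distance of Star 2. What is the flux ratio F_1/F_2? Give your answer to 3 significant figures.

Wien's law: T_1/T_2 = λ_2/λ_1 = 1170/517 = 2.263.
L_1/L_2 = (R_1/R_2)²(T_1/T_2)⁴ = (0.226)²(2.263)⁴ = 1.340.
F_1/F_2 = (L_1/L_2)/(d_1/d_2)² = 1.340/(3.00)² = 0.1489.

0.149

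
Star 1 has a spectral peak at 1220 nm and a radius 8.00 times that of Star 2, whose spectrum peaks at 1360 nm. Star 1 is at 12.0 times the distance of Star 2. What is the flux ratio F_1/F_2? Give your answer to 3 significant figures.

0.686

Wien's law: T_1/T_2 = λ_2/λ_1 = 1360/1220 = 1.115.
L_1/L_2 = (R_1/R_2)²(T_1/T_2)⁴ = (8.00)²(1.115)⁴ = 98.83.
F_1/F_2 = (L_1/L_2)/(d_1/d_2)² = 98.83/(12.0)² = 0.6863.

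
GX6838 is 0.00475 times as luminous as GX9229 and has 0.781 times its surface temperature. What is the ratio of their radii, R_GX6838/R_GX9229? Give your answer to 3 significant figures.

0.113

L ∝ R²T⁴ gives R ∝ √L / T², so
R_GX6838/R_GX9229 = √(0.00475) / (0.781)² = 0.06892 / 0.6100 = 0.1130.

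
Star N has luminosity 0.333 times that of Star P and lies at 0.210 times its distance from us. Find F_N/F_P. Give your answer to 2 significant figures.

7.6

F = L/(4πd²), so F_N/F_P = (L_N/L_P) / (d_N/d_P)²
= 0.333 / (0.210)² = 0.333 / 0.04410 = 7.551.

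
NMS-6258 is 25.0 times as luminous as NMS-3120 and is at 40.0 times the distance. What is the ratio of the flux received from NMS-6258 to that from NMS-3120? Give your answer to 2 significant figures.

F = L/(4πd²), so F_NMS-6258/F_NMS-3120 = (L_NMS-6258/L_NMS-3120) / (d_NMS-6258/d_NMS-3120)²
= 25.0 / (40.0)² = 25.0 / 1600 = 0.01562.

0.016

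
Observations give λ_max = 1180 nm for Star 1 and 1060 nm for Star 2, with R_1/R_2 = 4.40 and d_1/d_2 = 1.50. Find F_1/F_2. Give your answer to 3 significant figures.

Wien's law: T_1/T_2 = λ_2/λ_1 = 1060/1180 = 0.8983.
L_1/L_2 = (R_1/R_2)²(T_1/T_2)⁴ = (4.40)²(0.8983)⁴ = 12.61.
F_1/F_2 = (L_1/L_2)/(d_1/d_2)² = 12.61/(1.50)² = 5.603.

5.60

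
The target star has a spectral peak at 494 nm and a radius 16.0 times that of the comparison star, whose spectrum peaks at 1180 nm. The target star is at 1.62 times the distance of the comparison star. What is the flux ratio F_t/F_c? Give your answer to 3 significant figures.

3.18×10^3

Wien's law: T_t/T_c = λ_c/λ_t = 1180/494 = 2.389.
L_t/L_c = (R_t/R_c)²(T_t/T_c)⁴ = (16.0)²(2.389)⁴ = 8334.
F_t/F_c = (L_t/L_c)/(d_t/d_c)² = 8334/(1.62)² = 3176.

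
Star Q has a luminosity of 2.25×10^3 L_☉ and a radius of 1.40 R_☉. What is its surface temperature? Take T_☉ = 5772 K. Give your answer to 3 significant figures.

T/T_☉ = (L/L_☉)^(1/4) / (R/R_☉)^(1/2)
T = 5772 × (2.25×10^3)^(1/4) / √(1.40) = 5772 × 6.887 / 1.183 = 3.360×10^4 K.

3.36×10^4 K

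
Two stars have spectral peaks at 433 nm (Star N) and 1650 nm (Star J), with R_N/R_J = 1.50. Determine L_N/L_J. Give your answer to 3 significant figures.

474

Wien's law gives T ∝ 1/λ_max, so T_N/T_J = λ_J/λ_N = 1650/433 = 3.811.
Then L ∝ R²T⁴ gives L_N/L_J = (1.50)² × (3.811)⁴ = 2.250 × 210.9 = 474.4.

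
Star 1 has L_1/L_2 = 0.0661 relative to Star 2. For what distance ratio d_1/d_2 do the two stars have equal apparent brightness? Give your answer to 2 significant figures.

Equal flux requires L_1/d_1² = L_2/d_2², so d_1/d_2 = √(L_1/L_2)
= √(0.0661) = 0.2571.

0.26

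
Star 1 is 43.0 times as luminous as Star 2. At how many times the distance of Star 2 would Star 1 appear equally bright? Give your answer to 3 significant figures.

Equal flux requires L_1/d_1² = L_2/d_2², so d_1/d_2 = √(L_1/L_2)
= √(43.0) = 6.557.

6.56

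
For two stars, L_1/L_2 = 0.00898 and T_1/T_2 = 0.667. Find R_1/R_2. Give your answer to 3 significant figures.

0.213

L ∝ R²T⁴ gives R ∝ √L / T², so
R_1/R_2 = √(0.00898) / (0.667)² = 0.09476 / 0.4449 = 0.2130.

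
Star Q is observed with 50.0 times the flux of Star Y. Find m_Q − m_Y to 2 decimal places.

m_Q − m_Y = −2.5 log₁₀(F_Q/F_Y) = −2.5 log₁₀(50.0) = −2.5 × (1.699) = -4.247.

-4.25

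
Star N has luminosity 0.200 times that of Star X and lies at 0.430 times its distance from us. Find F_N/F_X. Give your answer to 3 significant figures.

1.08

F = L/(4πd²), so F_N/F_X = (L_N/L_X) / (d_N/d_X)²
= 0.200 / (0.430)² = 0.200 / 0.1849 = 1.082.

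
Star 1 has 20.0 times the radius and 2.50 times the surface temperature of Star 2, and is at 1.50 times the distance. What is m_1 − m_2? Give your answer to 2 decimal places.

-9.60

L_1/L_2 = (20.0)²(2.50)⁴ = 1.562×10^4.
F_1/F_2 = (L_1/L_2)/(d_1/d_2)² = 1.562×10^4/2.250 = 6944.
m_1 − m_2 = −2.5 log₁₀(6944) = -9.60.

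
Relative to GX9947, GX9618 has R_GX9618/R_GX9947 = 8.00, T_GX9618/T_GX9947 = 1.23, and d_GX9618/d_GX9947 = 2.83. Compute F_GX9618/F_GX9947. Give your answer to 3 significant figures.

L_GX9618/L_GX9947 = (R_GX9618/R_GX9947)²(T_GX9618/T_GX9947)⁴ = (8.00)² × (1.23)⁴ = 146.5.
F_GX9618/F_GX9947 = (L_GX9618/L_GX9947)/(d_GX9618/d_GX9947)² = 146.5 / (2.83)² = 18.29.

18.3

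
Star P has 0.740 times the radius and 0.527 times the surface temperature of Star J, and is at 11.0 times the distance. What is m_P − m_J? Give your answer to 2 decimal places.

L_P/L_J = (0.740)²(0.527)⁴ = 0.04224.
F_P/F_J = (L_P/L_J)/(d_P/d_J)² = 0.04224/121.0 = 3.491×10^-4.
m_P − m_J = −2.5 log₁₀(3.491×10^-4) = 8.64.

8.64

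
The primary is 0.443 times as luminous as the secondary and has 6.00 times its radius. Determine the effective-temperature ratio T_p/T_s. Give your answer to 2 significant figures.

L ∝ R²T⁴ gives T ∝ (L/R²)^(1/4), so
T_p/T_s = (0.443 / 6.00²)^(1/4) = (0.01231)^(1/4) = 0.3331.

0.33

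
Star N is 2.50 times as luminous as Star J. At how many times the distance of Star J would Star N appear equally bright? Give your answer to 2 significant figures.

Equal flux requires L_N/d_N² = L_J/d_J², so d_N/d_J = √(L_N/L_J)
= √(2.50) = 1.581.

1.6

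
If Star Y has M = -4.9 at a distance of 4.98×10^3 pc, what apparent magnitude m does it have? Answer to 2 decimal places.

8.59

m = M + 5 log₁₀(d/10 pc) = -4.9 + 5 log₁₀(4.98×10^3/10)
  = -4.9 + 5 × 2.697 = -4.9 + 13.49 = 8.59.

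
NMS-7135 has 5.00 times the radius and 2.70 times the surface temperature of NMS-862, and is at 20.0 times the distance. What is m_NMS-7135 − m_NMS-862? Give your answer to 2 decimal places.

L_NMS-7135/L_NMS-862 = (5.00)²(2.70)⁴ = 1329.
F_NMS-7135/F_NMS-862 = (L_NMS-7135/L_NMS-862)/(d_NMS-7135/d_NMS-862)² = 1329/400.0 = 3.322.
m_NMS-7135 − m_NMS-862 = −2.5 log₁₀(3.322) = -1.30.

-1.30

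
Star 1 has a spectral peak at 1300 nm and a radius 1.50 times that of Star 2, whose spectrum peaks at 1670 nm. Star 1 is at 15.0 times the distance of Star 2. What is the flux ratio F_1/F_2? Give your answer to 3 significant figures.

0.0272

Wien's law: T_1/T_2 = λ_2/λ_1 = 1670/1300 = 1.285.
L_1/L_2 = (R_1/R_2)²(T_1/T_2)⁴ = (1.50)²(1.285)⁴ = 6.127.
F_1/F_2 = (L_1/L_2)/(d_1/d_2)² = 6.127/(15.0)² = 0.02723.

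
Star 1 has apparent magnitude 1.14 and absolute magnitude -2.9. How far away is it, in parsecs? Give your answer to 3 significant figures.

m − M = 5 log₁₀(d/10 pc)
1.14 − (-2.9) = 4.04 = 5 log₁₀(d/10)
d = 10 × 10^(4.04/5) = 10 × 10^0.808 = 64.27 pc.

64.3 pc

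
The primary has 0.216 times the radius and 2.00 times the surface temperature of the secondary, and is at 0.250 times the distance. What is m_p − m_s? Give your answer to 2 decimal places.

-2.69

L_p/L_s = (0.216)²(2.00)⁴ = 0.7465.
F_p/F_s = (L_p/L_s)/(d_p/d_s)² = 0.7465/0.06250 = 11.94.
m_p − m_s = −2.5 log₁₀(11.94) = -2.69.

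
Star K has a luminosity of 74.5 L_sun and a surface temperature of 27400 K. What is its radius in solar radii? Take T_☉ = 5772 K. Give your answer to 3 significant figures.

0.383 solar radii

R/R_☉ = √(L/L_☉) / (T/T_☉)² = √(74.5) / (4.747)²
       = 8.631 / 22.53 = 0.3830.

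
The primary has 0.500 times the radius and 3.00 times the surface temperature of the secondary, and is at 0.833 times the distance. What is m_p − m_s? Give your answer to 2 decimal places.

L_p/L_s = (0.500)²(3.00)⁴ = 20.25.
F_p/F_s = (L_p/L_s)/(d_p/d_s)² = 20.25/0.6939 = 29.18.
m_p − m_s = −2.5 log₁₀(29.18) = -3.66.

-3.66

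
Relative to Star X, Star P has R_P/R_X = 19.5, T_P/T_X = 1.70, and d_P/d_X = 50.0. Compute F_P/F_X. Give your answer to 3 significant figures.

L_P/L_X = (R_P/R_X)²(T_P/T_X)⁴ = (19.5)² × (1.70)⁴ = 3176.
F_P/F_X = (L_P/L_X)/(d_P/d_X)² = 3176 / (50.0)² = 1.270.

1.27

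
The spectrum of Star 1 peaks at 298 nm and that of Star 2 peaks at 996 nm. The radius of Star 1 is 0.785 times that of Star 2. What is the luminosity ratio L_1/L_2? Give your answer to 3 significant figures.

Wien's law gives T ∝ 1/λ_max, so T_1/T_2 = λ_2/λ_1 = 996/298 = 3.342.
Then L ∝ R²T⁴ gives L_1/L_2 = (0.785)² × (3.342)⁴ = 0.6162 × 124.8 = 76.90.

76.9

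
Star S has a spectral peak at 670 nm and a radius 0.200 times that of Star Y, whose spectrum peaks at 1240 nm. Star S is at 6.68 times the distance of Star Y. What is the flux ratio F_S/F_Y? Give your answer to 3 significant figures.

Wien's law: T_S/T_Y = λ_Y/λ_S = 1240/670 = 1.851.
L_S/L_Y = (R_S/R_Y)²(T_S/T_Y)⁴ = (0.200)²(1.851)⁴ = 0.4693.
F_S/F_Y = (L_S/L_Y)/(d_S/d_Y)² = 0.4693/(6.68)² = 0.01052.

0.0105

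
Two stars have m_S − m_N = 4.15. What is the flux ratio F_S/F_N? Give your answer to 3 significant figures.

0.0219

F_S/F_N = 10^(−(m_S − m_N)/2.5) = 10^(-4.15/2.5) = 10^-1.660 = 0.02188.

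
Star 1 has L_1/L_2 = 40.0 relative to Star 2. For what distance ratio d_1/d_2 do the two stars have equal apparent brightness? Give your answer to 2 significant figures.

Equal flux requires L_1/d_1² = L_2/d_2², so d_1/d_2 = √(L_1/L_2)
= √(40.0) = 6.325.

6.3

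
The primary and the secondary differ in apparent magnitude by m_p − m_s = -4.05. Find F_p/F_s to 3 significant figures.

41.7

F_p/F_s = 10^(−(m_p − m_s)/2.5) = 10^(4.05/2.5) = 10^1.620 = 41.69.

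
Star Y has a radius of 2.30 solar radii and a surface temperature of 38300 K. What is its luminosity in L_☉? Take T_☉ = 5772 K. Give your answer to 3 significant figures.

L/L_☉ = (R/R_☉)² (T/T_☉)⁴ = (2.30)² × (38300/5772)⁴
       = 5.290 × (6.635)⁴ = 5.290 × 1939 = 1.026×10^4.

1.03×10^4 L_☉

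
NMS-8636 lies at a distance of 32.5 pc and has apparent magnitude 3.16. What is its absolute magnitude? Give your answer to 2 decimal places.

M = m − 5 log₁₀(d/10 pc) = 3.16 − 5 log₁₀(32.5/10)
  = 3.16 − 5 × 0.512 = 3.16 − 2.56 = 0.60.

0.60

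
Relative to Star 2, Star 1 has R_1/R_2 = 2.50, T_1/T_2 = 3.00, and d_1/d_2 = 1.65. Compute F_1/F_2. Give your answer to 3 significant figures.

L_1/L_2 = (R_1/R_2)²(T_1/T_2)⁴ = (2.50)² × (3.00)⁴ = 506.2.
F_1/F_2 = (L_1/L_2)/(d_1/d_2)² = 506.2 / (1.65)² = 186.0.

186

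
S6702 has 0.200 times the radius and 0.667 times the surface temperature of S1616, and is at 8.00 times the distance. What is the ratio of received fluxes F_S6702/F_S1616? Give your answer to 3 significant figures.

L_S6702/L_S1616 = (R_S6702/R_S1616)²(T_S6702/T_S1616)⁴ = (0.200)² × (0.667)⁴ = 0.007917.
F_S6702/F_S1616 = (L_S6702/L_S1616)/(d_S6702/d_S1616)² = 0.007917 / (8.00)² = 1.237×10^-4.

1.24×10^-4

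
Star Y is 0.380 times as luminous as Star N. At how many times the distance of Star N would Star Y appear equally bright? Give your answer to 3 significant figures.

Equal flux requires L_Y/d_Y² = L_N/d_N², so d_Y/d_N = √(L_Y/L_N)
= √(0.380) = 0.6164.

0.616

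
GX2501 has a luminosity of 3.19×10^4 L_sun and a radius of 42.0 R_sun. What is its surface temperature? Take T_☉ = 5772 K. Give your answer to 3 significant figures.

T/T_☉ = (L/L_☉)^(1/4) / (R/R_☉)^(1/2)
T = 5772 × (3.19×10^4)^(1/4) / √(42.0) = 5772 × 13.36 / 6.481 = 1.190×10^4 K.

1.19×10^4 K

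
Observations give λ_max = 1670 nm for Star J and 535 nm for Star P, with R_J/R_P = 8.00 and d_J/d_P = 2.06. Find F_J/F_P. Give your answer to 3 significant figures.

Wien's law: T_J/T_P = λ_P/λ_J = 535/1670 = 0.3204.
L_J/L_P = (R_J/R_P)²(T_J/T_P)⁴ = (8.00)²(0.3204)⁴ = 0.6741.
F_J/F_P = (L_J/L_P)/(d_J/d_P)² = 0.6741/(2.06)² = 0.1589.

0.159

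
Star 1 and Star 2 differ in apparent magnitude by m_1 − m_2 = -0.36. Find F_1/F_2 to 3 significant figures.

1.39

F_1/F_2 = 10^(−(m_1 − m_2)/2.5) = 10^(0.36/2.5) = 10^0.144 = 1.393.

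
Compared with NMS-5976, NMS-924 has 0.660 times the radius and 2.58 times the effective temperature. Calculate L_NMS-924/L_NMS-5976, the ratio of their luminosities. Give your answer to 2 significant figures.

19

From the Stefan–Boltzmann law, L ∝ R²T⁴, so
L_NMS-924/L_NMS-5976 = (R_NMS-924/R_NMS-5976)² (T_NMS-924/T_NMS-5976)⁴ = (0.660)² × (2.58)⁴ = 0.4356 × 44.31 = 19.30.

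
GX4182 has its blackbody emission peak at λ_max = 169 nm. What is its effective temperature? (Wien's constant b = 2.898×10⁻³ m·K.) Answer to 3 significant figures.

T = b/λ_max = 2.898×10⁻³ / (169×10⁻⁹) = 1.715×10^4 K.

1.71×10^4 K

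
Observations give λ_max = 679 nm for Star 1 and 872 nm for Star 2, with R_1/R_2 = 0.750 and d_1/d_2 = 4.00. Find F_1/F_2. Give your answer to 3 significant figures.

Wien's law: T_1/T_2 = λ_2/λ_1 = 872/679 = 1.284.
L_1/L_2 = (R_1/R_2)²(T_1/T_2)⁴ = (0.750)²(1.284)⁴ = 1.530.
F_1/F_2 = (L_1/L_2)/(d_1/d_2)² = 1.530/(4.00)² = 0.09563.

0.0956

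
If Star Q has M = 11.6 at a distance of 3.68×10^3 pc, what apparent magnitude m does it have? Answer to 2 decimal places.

m = M + 5 log₁₀(d/10 pc) = 11.6 + 5 log₁₀(3.68×10^3/10)
  = 11.6 + 5 × 2.566 = 11.6 + 12.83 = 24.43.

24.43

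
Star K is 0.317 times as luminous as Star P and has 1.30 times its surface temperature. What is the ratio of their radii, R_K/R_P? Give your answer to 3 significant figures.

L ∝ R²T⁴ gives R ∝ √L / T², so
R_K/R_P = √(0.317) / (1.30)² = 0.5630 / 1.690 = 0.3332.

0.333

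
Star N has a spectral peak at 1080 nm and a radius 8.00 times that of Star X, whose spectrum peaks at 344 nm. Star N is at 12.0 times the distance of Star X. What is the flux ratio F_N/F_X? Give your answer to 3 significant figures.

0.00457

Wien's law: T_N/T_X = λ_X/λ_N = 344/1080 = 0.3185.
L_N/L_X = (R_N/R_X)²(T_N/T_X)⁴ = (8.00)²(0.3185)⁴ = 0.6587.
F_N/F_X = (L_N/L_X)/(d_N/d_X)² = 0.6587/(12.0)² = 0.004575.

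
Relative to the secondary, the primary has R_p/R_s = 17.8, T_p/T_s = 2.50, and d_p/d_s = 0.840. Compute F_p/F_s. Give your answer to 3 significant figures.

1.75×10^4

L_p/L_s = (R_p/R_s)²(T_p/T_s)⁴ = (17.8)² × (2.50)⁴ = 1.238×10^4.
F_p/F_s = (L_p/L_s)/(d_p/d_s)² = 1.238×10^4 / (0.840)² = 1.754×10^4.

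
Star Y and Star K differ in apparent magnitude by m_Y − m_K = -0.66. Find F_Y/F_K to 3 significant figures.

1.84

F_Y/F_K = 10^(−(m_Y − m_K)/2.5) = 10^(0.66/2.5) = 10^0.264 = 1.837.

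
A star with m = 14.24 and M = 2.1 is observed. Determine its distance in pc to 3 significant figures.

2.68×10^3 pc

m − M = 5 log₁₀(d/10 pc)
14.24 − (2.1) = 12.14 = 5 log₁₀(d/10)
d = 10 × 10^(12.14/5) = 10 × 10^2.428 = 2679 pc.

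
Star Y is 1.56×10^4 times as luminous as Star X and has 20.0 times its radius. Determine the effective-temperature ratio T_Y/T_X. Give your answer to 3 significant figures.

L ∝ R²T⁴ gives T ∝ (L/R²)^(1/4), so
T_Y/T_X = (1.56×10^4 / 20.0²)^(1/4) = (39.00)^(1/4) = 2.499.

2.50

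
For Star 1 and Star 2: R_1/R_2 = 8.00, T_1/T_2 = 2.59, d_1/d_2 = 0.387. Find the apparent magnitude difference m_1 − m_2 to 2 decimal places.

-10.71

L_1/L_2 = (8.00)²(2.59)⁴ = 2880.
F_1/F_2 = (L_1/L_2)/(d_1/d_2)² = 2880/0.1498 = 1.923×10^4.
m_1 − m_2 = −2.5 log₁₀(1.923×10^4) = -10.71.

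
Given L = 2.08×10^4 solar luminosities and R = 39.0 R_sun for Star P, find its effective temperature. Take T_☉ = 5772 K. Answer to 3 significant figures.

1.11×10^4 K

T/T_☉ = (L/L_☉)^(1/4) / (R/R_☉)^(1/2)
T = 5772 × (2.08×10^4)^(1/4) / √(39.0) = 5772 × 12.01 / 6.245 = 1.110×10^4 K.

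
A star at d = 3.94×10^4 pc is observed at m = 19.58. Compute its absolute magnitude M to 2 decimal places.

1.60

M = m − 5 log₁₀(d/10 pc) = 19.58 − 5 log₁₀(3.94×10^4/10)
  = 19.58 − 5 × 3.595 = 19.58 − 17.98 = 1.60.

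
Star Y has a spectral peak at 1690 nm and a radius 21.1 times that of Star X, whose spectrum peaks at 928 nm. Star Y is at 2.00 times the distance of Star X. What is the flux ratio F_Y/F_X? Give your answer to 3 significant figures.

10.1

Wien's law: T_Y/T_X = λ_X/λ_Y = 928/1690 = 0.5491.
L_Y/L_X = (R_Y/R_X)²(T_Y/T_X)⁴ = (21.1)²(0.5491)⁴ = 40.48.
F_Y/F_X = (L_Y/L_X)/(d_Y/d_X)² = 40.48/(2.00)² = 10.12.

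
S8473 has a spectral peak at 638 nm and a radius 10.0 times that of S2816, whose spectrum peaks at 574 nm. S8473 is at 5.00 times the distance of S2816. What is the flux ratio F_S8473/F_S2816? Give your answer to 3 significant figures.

Wien's law: T_S8473/T_S2816 = λ_S2816/λ_S8473 = 574/638 = 0.8997.
L_S8473/L_S2816 = (R_S8473/R_S2816)²(T_S8473/T_S2816)⁴ = (10.0)²(0.8997)⁴ = 65.52.
F_S8473/F_S2816 = (L_S8473/L_S2816)/(d_S8473/d_S2816)² = 65.52/(5.00)² = 2.621.

2.62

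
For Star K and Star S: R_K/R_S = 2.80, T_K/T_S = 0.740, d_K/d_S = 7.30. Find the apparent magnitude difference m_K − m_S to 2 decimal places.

L_K/L_S = (2.80)²(0.740)⁴ = 2.351.
F_K/F_S = (L_K/L_S)/(d_K/d_S)² = 2.351/53.29 = 0.04412.
m_K − m_S = −2.5 log₁₀(0.04412) = 3.39.

3.39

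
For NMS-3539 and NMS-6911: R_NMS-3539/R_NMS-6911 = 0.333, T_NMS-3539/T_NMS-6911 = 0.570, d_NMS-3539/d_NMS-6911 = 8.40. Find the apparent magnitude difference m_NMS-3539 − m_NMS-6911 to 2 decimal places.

9.45

L_NMS-3539/L_NMS-6911 = (0.333)²(0.570)⁴ = 0.01171.
F_NMS-3539/F_NMS-6911 = (L_NMS-3539/L_NMS-6911)/(d_NMS-3539/d_NMS-6911)² = 0.01171/70.56 = 1.659×10^-4.
m_NMS-3539 − m_NMS-6911 = −2.5 log₁₀(1.659×10^-4) = 9.45.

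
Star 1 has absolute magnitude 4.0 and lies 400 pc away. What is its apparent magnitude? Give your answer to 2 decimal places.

12.01

m = M + 5 log₁₀(d/10 pc) = 4.0 + 5 log₁₀(400/10)
  = 4.0 + 5 × 1.602 = 4.0 + 8.01 = 12.01.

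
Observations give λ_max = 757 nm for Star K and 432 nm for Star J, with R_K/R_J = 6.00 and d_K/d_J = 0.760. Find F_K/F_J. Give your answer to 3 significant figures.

Wien's law: T_K/T_J = λ_J/λ_K = 432/757 = 0.5707.
L_K/L_J = (R_K/R_J)²(T_K/T_J)⁴ = (6.00)²(0.5707)⁴ = 3.818.
F_K/F_J = (L_K/L_J)/(d_K/d_J)² = 3.818/(0.760)² = 6.610.

6.61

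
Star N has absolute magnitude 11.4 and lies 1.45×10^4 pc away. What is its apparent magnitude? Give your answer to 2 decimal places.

27.21

m = M + 5 log₁₀(d/10 pc) = 11.4 + 5 log₁₀(1.45×10^4/10)
  = 11.4 + 5 × 3.161 = 11.4 + 15.81 = 27.21.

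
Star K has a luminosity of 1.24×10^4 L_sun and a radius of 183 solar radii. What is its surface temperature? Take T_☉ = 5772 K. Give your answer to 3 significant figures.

T/T_☉ = (L/L_☉)^(1/4) / (R/R_☉)^(1/2)
T = 5772 × (1.24×10^4)^(1/4) / √(183) = 5772 × 10.55 / 13.53 = 4503 K.

4.50×10^3 K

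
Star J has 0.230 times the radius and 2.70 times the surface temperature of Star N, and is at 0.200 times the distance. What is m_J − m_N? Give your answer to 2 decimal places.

-4.62

L_J/L_N = (0.230)²(2.70)⁴ = 2.811.
F_J/F_N = (L_J/L_N)/(d_J/d_N)² = 2.811/0.04000 = 70.28.
m_J − m_N = −2.5 log₁₀(70.28) = -4.62.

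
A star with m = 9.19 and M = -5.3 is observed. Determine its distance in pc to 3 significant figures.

7.91×10^3 pc

m − M = 5 log₁₀(d/10 pc)
9.19 − (-5.3) = 14.49 = 5 log₁₀(d/10)
d = 10 × 10^(14.49/5) = 10 × 10^2.898 = 7907 pc.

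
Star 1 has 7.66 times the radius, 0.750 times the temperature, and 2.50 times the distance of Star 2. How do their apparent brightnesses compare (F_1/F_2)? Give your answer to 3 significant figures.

2.97

L_1/L_2 = (R_1/R_2)²(T_1/T_2)⁴ = (7.66)² × (0.750)⁴ = 18.57.
F_1/F_2 = (L_1/L_2)/(d_1/d_2)² = 18.57 / (2.50)² = 2.970.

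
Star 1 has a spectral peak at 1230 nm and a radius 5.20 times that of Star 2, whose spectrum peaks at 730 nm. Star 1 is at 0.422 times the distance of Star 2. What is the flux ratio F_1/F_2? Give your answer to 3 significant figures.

18.8

Wien's law: T_1/T_2 = λ_2/λ_1 = 730/1230 = 0.5935.
L_1/L_2 = (R_1/R_2)²(T_1/T_2)⁴ = (5.20)²(0.5935)⁴ = 3.355.
F_1/F_2 = (L_1/L_2)/(d_1/d_2)² = 3.355/(0.422)² = 18.84.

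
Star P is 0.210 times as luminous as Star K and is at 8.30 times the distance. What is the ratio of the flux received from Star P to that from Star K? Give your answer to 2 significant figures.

0.0030

F = L/(4πd²), so F_P/F_K = (L_P/L_K) / (d_P/d_K)²
= 0.210 / (8.30)² = 0.210 / 68.89 = 0.003048.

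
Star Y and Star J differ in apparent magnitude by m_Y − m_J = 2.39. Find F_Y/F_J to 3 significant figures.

0.111

F_Y/F_J = 10^(−(m_Y − m_J)/2.5) = 10^(-2.39/2.5) = 10^-0.956 = 0.1107.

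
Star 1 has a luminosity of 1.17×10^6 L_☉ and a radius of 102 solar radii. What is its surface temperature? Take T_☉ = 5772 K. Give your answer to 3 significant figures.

1.88×10^4 K

T/T_☉ = (L/L_☉)^(1/4) / (R/R_☉)^(1/2)
T = 5772 × (1.17×10^6)^(1/4) / √(102) = 5772 × 32.89 / 10.10 = 1.880×10^4 K.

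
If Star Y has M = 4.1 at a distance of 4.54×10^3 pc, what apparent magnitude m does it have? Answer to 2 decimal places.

m = M + 5 log₁₀(d/10 pc) = 4.1 + 5 log₁₀(4.54×10^3/10)
  = 4.1 + 5 × 2.657 = 4.1 + 13.29 = 17.39.

17.39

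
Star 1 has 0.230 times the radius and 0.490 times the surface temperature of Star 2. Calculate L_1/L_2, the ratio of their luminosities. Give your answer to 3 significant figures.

0.00305

From the Stefan–Boltzmann law, L ∝ R²T⁴, so
L_1/L_2 = (R_1/R_2)² (T_1/T_2)⁴ = (0.230)² × (0.490)⁴ = 0.05290 × 0.05765 = 0.003050.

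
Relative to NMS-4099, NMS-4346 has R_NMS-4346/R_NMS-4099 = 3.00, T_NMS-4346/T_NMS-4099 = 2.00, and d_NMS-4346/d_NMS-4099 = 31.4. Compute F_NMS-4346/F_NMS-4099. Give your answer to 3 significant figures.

L_NMS-4346/L_NMS-4099 = (R_NMS-4346/R_NMS-4099)²(T_NMS-4346/T_NMS-4099)⁴ = (3.00)² × (2.00)⁴ = 144.0.
F_NMS-4346/F_NMS-4099 = (L_NMS-4346/L_NMS-4099)/(d_NMS-4346/d_NMS-4099)² = 144.0 / (31.4)² = 0.1461.

0.146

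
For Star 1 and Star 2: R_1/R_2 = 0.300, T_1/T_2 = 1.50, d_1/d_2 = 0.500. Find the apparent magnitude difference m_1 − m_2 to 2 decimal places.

-0.65

L_1/L_2 = (0.300)²(1.50)⁴ = 0.4556.
F_1/F_2 = (L_1/L_2)/(d_1/d_2)² = 0.4556/0.2500 = 1.823.
m_1 − m_2 = −2.5 log₁₀(1.823) = -0.65.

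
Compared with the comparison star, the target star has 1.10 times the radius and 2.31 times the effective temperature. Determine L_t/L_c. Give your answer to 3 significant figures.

From the Stefan–Boltzmann law, L ∝ R²T⁴, so
L_t/L_c = (R_t/R_c)² (T_t/T_c)⁴ = (1.10)² × (2.31)⁴ = 1.210 × 28.47 = 34.45.

34.5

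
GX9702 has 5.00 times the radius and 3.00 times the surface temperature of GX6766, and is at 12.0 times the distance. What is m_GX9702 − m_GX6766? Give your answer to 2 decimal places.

-2.87

L_GX9702/L_GX6766 = (5.00)²(3.00)⁴ = 2025.
F_GX9702/F_GX6766 = (L_GX9702/L_GX6766)/(d_GX9702/d_GX6766)² = 2025/144.0 = 14.06.
m_GX9702 − m_GX6766 = −2.5 log₁₀(14.06) = -2.87.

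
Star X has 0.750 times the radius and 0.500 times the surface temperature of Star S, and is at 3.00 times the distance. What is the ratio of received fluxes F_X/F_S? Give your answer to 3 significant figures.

0.00391

L_X/L_S = (R_X/R_S)²(T_X/T_S)⁴ = (0.750)² × (0.500)⁴ = 0.03516.
F_X/F_S = (L_X/L_S)/(d_X/d_S)² = 0.03516 / (3.00)² = 0.003906.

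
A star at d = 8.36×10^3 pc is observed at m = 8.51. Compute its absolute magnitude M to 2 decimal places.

-6.10

M = m − 5 log₁₀(d/10 pc) = 8.51 − 5 log₁₀(8.36×10^3/10)
  = 8.51 − 5 × 2.922 = 8.51 − 14.61 = -6.10.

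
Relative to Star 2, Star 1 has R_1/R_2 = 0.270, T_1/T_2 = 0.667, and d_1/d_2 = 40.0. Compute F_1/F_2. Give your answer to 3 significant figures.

9.02×10^-6

L_1/L_2 = (R_1/R_2)²(T_1/T_2)⁴ = (0.270)² × (0.667)⁴ = 0.01443.
F_1/F_2 = (L_1/L_2)/(d_1/d_2)² = 0.01443 / (40.0)² = 9.018×10^-6.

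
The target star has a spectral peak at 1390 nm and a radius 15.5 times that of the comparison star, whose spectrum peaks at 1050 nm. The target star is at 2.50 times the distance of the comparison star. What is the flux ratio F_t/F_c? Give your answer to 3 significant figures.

12.5

Wien's law: T_t/T_c = λ_c/λ_t = 1050/1390 = 0.7554.
L_t/L_c = (R_t/R_c)²(T_t/T_c)⁴ = (15.5)²(0.7554)⁴ = 78.23.
F_t/F_c = (L_t/L_c)/(d_t/d_c)² = 78.23/(2.50)² = 12.52.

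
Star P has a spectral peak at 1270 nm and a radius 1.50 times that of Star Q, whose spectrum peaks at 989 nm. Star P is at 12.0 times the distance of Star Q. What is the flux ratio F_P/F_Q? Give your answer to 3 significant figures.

Wien's law: T_P/T_Q = λ_Q/λ_P = 989/1270 = 0.7787.
L_P/L_Q = (R_P/R_Q)²(T_P/T_Q)⁴ = (1.50)²(0.7787)⁴ = 0.8275.
F_P/F_Q = (L_P/L_Q)/(d_P/d_Q)² = 0.8275/(12.0)² = 0.005746.

0.00575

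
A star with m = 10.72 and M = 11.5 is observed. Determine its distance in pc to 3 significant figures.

6.98 pc

m − M = 5 log₁₀(d/10 pc)
10.72 − (11.5) = -0.78 = 5 log₁₀(d/10)
d = 10 × 10^(-0.78/5) = 10 × 10^-0.156 = 6.982 pc.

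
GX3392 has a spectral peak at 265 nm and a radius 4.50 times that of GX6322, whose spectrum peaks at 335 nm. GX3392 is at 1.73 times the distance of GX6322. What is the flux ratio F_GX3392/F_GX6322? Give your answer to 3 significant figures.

17.3

Wien's law: T_GX3392/T_GX6322 = λ_GX6322/λ_GX3392 = 335/265 = 1.264.
L_GX3392/L_GX6322 = (R_GX3392/R_GX6322)²(T_GX3392/T_GX6322)⁴ = (4.50)²(1.264)⁴ = 51.72.
F_GX3392/F_GX6322 = (L_GX3392/L_GX6322)/(d_GX3392/d_GX6322)² = 51.72/(1.73)² = 17.28.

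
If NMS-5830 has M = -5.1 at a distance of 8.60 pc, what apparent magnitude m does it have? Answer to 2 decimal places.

-5.43

m = M + 5 log₁₀(d/10 pc) = -5.1 + 5 log₁₀(8.60/10)
  = -5.1 + 5 × -0.066 = -5.1 + -0.33 = -5.43.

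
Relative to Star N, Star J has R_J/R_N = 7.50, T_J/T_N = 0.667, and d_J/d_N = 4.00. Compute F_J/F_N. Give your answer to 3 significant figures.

L_J/L_N = (R_J/R_N)²(T_J/T_N)⁴ = (7.50)² × (0.667)⁴ = 11.13.
F_J/F_N = (L_J/L_N)/(d_J/d_N)² = 11.13 / (4.00)² = 0.6958.

0.696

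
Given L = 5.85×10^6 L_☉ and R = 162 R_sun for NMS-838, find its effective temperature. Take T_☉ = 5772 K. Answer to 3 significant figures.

2.23×10^4 K

T/T_☉ = (L/L_☉)^(1/4) / (R/R_☉)^(1/2)
T = 5772 × (5.85×10^6)^(1/4) / √(162) = 5772 × 49.18 / 12.73 = 2.230×10^4 K.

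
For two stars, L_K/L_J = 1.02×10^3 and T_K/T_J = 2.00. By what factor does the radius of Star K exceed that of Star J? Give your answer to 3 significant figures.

7.98

L ∝ R²T⁴ gives R ∝ √L / T², so
R_K/R_J = √(1.02×10^3) / (2.00)² = 31.94 / 4.000 = 7.984.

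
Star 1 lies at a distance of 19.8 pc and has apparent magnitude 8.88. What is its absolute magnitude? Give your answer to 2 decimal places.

7.40

M = m − 5 log₁₀(d/10 pc) = 8.88 − 5 log₁₀(19.8/10)
  = 8.88 − 5 × 0.297 = 8.88 − 1.48 = 7.40.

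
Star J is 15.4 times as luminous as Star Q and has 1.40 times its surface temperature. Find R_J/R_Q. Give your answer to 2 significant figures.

L ∝ R²T⁴ gives R ∝ √L / T², so
R_J/R_Q = √(15.4) / (1.40)² = 3.924 / 1.960 = 2.002.

2.0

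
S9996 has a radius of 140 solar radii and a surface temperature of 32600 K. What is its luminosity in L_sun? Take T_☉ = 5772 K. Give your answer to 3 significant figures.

1.99×10^7 L_sun

L/L_☉ = (R/R_☉)² (T/T_☉)⁴ = (140)² × (32600/5772)⁴
       = 1.960×10^4 × (5.648)⁴ = 1.960×10^4 × 1018 = 1.994×10^7.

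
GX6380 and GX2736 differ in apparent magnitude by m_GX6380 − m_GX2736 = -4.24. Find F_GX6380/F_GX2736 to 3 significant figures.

F_GX6380/F_GX2736 = 10^(−(m_GX6380 − m_GX2736)/2.5) = 10^(4.24/2.5) = 10^1.696 = 49.66.

49.7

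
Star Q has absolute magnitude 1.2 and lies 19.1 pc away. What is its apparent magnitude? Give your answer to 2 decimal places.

2.61

m = M + 5 log₁₀(d/10 pc) = 1.2 + 5 log₁₀(19.1/10)
  = 1.2 + 5 × 0.281 = 1.2 + 1.41 = 2.61.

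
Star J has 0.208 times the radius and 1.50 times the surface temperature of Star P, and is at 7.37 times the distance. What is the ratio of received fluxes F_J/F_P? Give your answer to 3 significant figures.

L_J/L_P = (R_J/R_P)²(T_J/T_P)⁴ = (0.208)² × (1.50)⁴ = 0.2190.
F_J/F_P = (L_J/L_P)/(d_J/d_P)² = 0.2190 / (7.37)² = 0.004032.

0.00403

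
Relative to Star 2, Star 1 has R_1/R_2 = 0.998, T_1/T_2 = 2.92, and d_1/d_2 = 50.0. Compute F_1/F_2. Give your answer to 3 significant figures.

L_1/L_2 = (R_1/R_2)²(T_1/T_2)⁴ = (0.998)² × (2.92)⁴ = 72.41.
F_1/F_2 = (L_1/L_2)/(d_1/d_2)² = 72.41 / (50.0)² = 0.02896.

0.0290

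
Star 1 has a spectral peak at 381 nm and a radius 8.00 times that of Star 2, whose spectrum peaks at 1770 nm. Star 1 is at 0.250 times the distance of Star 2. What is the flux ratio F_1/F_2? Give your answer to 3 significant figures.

Wien's law: T_1/T_2 = λ_2/λ_1 = 1770/381 = 4.646.
L_1/L_2 = (R_1/R_2)²(T_1/T_2)⁴ = (8.00)²(4.646)⁴ = 2.981×10^4.
F_1/F_2 = (L_1/L_2)/(d_1/d_2)² = 2.981×10^4/(0.250)² = 4.770×10^5.

4.77×10^5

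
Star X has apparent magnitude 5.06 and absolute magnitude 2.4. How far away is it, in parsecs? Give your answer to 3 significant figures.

34.0 pc

m − M = 5 log₁₀(d/10 pc)
5.06 − (2.4) = 2.66 = 5 log₁₀(d/10)
d = 10 × 10^(2.66/5) = 10 × 10^0.532 = 34.04 pc.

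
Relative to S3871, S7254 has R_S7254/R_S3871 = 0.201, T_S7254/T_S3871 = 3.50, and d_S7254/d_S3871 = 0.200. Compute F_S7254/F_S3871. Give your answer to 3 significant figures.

152

L_S7254/L_S3871 = (R_S7254/R_S3871)²(T_S7254/T_S3871)⁴ = (0.201)² × (3.50)⁴ = 6.063.
F_S7254/F_S3871 = (L_S7254/L_S3871)/(d_S7254/d_S3871)² = 6.063 / (0.200)² = 151.6.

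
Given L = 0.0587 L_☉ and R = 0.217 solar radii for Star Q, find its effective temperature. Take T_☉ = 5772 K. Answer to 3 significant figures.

T/T_☉ = (L/L_☉)^(1/4) / (R/R_☉)^(1/2)
T = 5772 × (0.0587)^(1/4) / √(0.217) = 5772 × 0.4922 / 0.4658 = 6099 K.

6.10×10^3 K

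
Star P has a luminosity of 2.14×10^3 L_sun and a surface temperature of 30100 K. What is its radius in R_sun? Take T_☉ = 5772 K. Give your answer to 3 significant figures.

R/R_☉ = √(L/L_☉) / (T/T_☉)² = √(2.14×10^3) / (5.215)²
       = 46.26 / 27.19 = 1.701.

1.70 R_sun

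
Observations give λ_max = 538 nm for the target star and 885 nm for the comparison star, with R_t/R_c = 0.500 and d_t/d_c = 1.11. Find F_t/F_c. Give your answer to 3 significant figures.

1.49

Wien's law: T_t/T_c = λ_c/λ_t = 885/538 = 1.645.
L_t/L_c = (R_t/R_c)²(T_t/T_c)⁴ = (0.500)²(1.645)⁴ = 1.831.
F_t/F_c = (L_t/L_c)/(d_t/d_c)² = 1.831/(1.11)² = 1.486.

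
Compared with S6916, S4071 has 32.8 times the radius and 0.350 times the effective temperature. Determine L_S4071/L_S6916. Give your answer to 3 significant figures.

From the Stefan–Boltzmann law, L ∝ R²T⁴, so
L_S4071/L_S6916 = (R_S4071/R_S6916)² (T_S4071/T_S6916)⁴ = (32.8)² × (0.350)⁴ = 1076 × 0.01501 = 16.14.

16.1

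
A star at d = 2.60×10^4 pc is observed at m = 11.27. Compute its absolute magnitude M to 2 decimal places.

M = m − 5 log₁₀(d/10 pc) = 11.27 − 5 log₁₀(2.60×10^4/10)
  = 11.27 − 5 × 3.415 = 11.27 − 17.07 = -5.80.

-5.80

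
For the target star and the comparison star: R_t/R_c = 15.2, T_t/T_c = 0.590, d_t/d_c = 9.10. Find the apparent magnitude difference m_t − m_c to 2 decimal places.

L_t/L_c = (15.2)²(0.590)⁴ = 28.00.
F_t/F_c = (L_t/L_c)/(d_t/d_c)² = 28.00/82.81 = 0.3381.
m_t − m_c = −2.5 log₁₀(0.3381) = 1.18.

1.18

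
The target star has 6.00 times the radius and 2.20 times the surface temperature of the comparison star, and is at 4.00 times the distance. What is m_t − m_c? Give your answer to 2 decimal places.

-4.30

L_t/L_c = (6.00)²(2.20)⁴ = 843.3.
F_t/F_c = (L_t/L_c)/(d_t/d_c)² = 843.3/16.00 = 52.71.
m_t − m_c = −2.5 log₁₀(52.71) = -4.30.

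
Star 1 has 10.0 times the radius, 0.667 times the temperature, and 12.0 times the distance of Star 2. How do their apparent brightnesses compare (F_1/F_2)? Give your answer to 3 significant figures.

0.137

L_1/L_2 = (R_1/R_2)²(T_1/T_2)⁴ = (10.0)² × (0.667)⁴ = 19.79.
F_1/F_2 = (L_1/L_2)/(d_1/d_2)² = 19.79 / (12.0)² = 0.1374.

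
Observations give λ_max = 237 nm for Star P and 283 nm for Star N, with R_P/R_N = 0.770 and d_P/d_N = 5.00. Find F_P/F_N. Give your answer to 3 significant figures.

0.0482

Wien's law: T_P/T_N = λ_N/λ_P = 283/237 = 1.194.
L_P/L_N = (R_P/R_N)²(T_P/T_N)⁴ = (0.770)²(1.194)⁴ = 1.205.
F_P/F_N = (L_P/L_N)/(d_P/d_N)² = 1.205/(5.00)² = 0.04822.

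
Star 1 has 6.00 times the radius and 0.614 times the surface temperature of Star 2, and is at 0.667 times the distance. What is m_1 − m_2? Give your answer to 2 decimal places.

-2.65

L_1/L_2 = (6.00)²(0.614)⁴ = 5.117.
F_1/F_2 = (L_1/L_2)/(d_1/d_2)² = 5.117/0.4449 = 11.50.
m_1 − m_2 = −2.5 log₁₀(11.50) = -2.65.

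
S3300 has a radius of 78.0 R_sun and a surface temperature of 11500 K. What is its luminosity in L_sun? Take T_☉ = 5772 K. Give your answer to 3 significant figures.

L/L_☉ = (R/R_☉)² (T/T_☉)⁴ = (78.0)² × (11500/5772)⁴
       = 6084 × (1.992)⁴ = 6084 × 15.76 = 9.587×10^4.

9.59×10^4 L_sun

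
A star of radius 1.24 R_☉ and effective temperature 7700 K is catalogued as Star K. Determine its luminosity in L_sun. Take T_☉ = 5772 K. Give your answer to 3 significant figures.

4.87 L_sun

L/L_☉ = (R/R_☉)² (T/T_☉)⁴ = (1.24)² × (7700/5772)⁴
       = 1.538 × (1.334)⁴ = 1.538 × 3.167 = 4.870.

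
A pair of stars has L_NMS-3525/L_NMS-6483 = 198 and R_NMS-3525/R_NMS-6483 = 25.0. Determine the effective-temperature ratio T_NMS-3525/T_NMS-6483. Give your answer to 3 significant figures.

0.750

L ∝ R²T⁴ gives T ∝ (L/R²)^(1/4), so
T_NMS-3525/T_NMS-6483 = (198 / 25.0²)^(1/4) = (0.3168)^(1/4) = 0.7502.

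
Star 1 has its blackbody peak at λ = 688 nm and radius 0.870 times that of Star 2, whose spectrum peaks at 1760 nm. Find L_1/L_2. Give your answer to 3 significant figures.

32.4

Wien's law gives T ∝ 1/λ_max, so T_1/T_2 = λ_2/λ_1 = 1760/688 = 2.558.
Then L ∝ R²T⁴ gives L_1/L_2 = (0.870)² × (2.558)⁴ = 0.7569 × 42.82 = 32.41.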